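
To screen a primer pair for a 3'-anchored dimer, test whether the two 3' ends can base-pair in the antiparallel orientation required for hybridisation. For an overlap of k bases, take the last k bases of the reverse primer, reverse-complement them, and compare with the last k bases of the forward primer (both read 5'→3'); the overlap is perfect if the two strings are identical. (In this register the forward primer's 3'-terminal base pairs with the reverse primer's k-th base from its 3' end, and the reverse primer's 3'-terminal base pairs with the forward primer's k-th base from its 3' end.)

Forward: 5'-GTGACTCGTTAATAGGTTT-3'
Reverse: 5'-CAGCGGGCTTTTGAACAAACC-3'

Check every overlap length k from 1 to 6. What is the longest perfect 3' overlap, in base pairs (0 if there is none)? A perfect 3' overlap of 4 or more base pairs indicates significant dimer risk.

Longest perfect overlap: 5 complementary base pairs; significant dimer risk (threshold 4).

Last 6 bases (5'→3') — forward …AGGTTT, reverse …CAAACC.
Reverse complement of the reverse primer's last 6 bases: GGTTTG; its first k bases are the reverse complement of the reverse primer's last k bases, so a perfect k-base overlap needs the forward primer's last k bases to equal them.
Comparing (forward last k vs required): k=1: T vs G ✗; k=2: TT vs GG ✗; k=3: TTT vs GGT ✗; k=4: GTTT vs GGTT ✗; k=5: GGTTT vs GGTTT ✓; k=6: AGGTTT vs GGTTTG ✗.
Only k = 5 is perfect, so the longest perfect 3' overlap is 5.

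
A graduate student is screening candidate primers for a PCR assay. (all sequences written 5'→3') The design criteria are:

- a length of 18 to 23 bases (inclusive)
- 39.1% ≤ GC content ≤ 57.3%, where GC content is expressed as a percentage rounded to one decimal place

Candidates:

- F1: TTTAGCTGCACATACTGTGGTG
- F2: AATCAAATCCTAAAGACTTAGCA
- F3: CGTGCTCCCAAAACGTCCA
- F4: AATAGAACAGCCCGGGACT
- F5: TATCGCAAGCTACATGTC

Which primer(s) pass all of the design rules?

F1 (22 nt, A=4 T=8 G=6 C=4): length 22 ✓; GC 10/22 = 45.5% ✓ — passes.
F2 (23 nt, A=11 T=5 G=2 C=5): length 23 ✓; GC 7/23 = 30.4%, outside 39.1–57.3% ✗ — fails.
F3 (19 nt, A=5 T=3 G=3 C=8): length 19 ✓; GC 11/19 = 57.9%, outside 39.1–57.3% ✗ — fails.
F4 (19 nt, A=7 T=2 G=5 C=5): length 19 ✓; GC 10/19 = 52.6% ✓ — passes.
F5 (18 nt, A=5 T=5 G=3 C=5): length 18 ✓; GC 8/18 = 44.4% ✓ — passes.

F1, F4 and F5.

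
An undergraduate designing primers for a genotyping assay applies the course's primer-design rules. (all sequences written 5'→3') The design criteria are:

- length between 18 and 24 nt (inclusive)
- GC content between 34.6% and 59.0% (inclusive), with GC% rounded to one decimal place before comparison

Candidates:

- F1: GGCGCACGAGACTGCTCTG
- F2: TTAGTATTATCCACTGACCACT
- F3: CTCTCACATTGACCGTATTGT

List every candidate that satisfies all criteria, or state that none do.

F1 (19 nt, A=3 T=3 G=7 C=6): length 19 ✓; GC 13/19 = 68.4%, outside 34.6–59.0% ✗ — fails.
F2 (22 nt, A=6 T=8 G=2 C=6): length 22 ✓; GC 8/22 = 36.4% ✓ — passes.
F3 (21 nt, A=4 T=8 G=3 C=6): length 21 ✓; GC 9/21 = 42.9% ✓ — passes.

F2 and F3.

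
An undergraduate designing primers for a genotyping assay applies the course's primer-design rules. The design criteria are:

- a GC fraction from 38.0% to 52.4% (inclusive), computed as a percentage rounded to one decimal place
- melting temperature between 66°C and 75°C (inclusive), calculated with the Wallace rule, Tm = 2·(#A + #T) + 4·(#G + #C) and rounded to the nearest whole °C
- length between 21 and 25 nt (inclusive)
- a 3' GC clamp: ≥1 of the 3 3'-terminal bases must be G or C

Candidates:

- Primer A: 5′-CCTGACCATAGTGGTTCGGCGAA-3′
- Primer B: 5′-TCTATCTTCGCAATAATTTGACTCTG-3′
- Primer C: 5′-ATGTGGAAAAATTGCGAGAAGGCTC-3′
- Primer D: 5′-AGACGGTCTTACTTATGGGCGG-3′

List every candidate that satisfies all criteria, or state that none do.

Primer C only.

Primer A (23 nt, A=5 T=5 G=7 C=6): GC 13/23 = 56.5%, outside 38.0–52.4% ✗; Tm = 2·10 + 4·13 = 72°C ✓; length 23 ✓; 3' end GAA has 1 G/C ✓ — fails.
Primer B (26 nt, A=6 T=11 G=3 C=6): GC 9/26 = 34.6%, outside 38.0–52.4% ✗; Tm = 2·17 + 4·9 = 70°C ✓; length 26, outside 21–25 ✗; 3' end CTG has 2 G/C ✓ — fails.
Primer C (25 nt, A=9 T=5 G=8 C=3): GC 11/25 = 44.0% ✓; Tm = 2·14 + 4·11 = 72°C ✓; length 25 ✓; 3' end CTC has 2 G/C ✓ — passes.
Primer D (22 nt, A=4 T=6 G=8 C=4): GC 12/22 = 54.5%, outside 38.0–52.4% ✗; Tm = 2·10 + 4·12 = 68°C ✓; length 22 ✓; 3' end CGG has 3 G/C ✓ — fails.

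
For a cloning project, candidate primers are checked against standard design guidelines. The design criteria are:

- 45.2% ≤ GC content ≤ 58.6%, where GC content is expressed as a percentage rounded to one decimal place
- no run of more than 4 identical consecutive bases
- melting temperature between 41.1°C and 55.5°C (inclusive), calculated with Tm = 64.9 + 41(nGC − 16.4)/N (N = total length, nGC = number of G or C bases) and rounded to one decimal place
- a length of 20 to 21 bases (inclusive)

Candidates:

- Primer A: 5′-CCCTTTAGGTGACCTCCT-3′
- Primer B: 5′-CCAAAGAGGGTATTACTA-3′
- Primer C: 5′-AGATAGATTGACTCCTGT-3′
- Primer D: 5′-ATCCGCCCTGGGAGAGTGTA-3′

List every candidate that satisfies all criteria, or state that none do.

Primer A (18 nt, A=2 T=6 G=3 C=7): GC 10/18 = 55.6% ✓; longest run = 3 ✓; Tm = 64.9 + 41·(10 − 16.4)/18 = 50.3°C ✓; length 18, outside 20–21 ✗ — fails.
Primer B (18 nt, A=7 T=4 G=4 C=3): GC 7/18 = 38.9%, outside 45.2–58.6% ✗; longest run = 3 ✓; Tm = 64.9 + 41·(7 − 16.4)/18 = 43.5°C ✓; length 18, outside 20–21 ✗ — fails.
Primer C (18 nt, A=5 T=6 G=4 C=3): GC 7/18 = 38.9%, outside 45.2–58.6% ✗; longest run = 2 ✓; Tm = 64.9 + 41·(7 − 16.4)/18 = 43.5°C ✓; length 18, outside 20–21 ✗ — fails.
Primer D (20 nt, A=4 T=4 G=7 C=5): GC 12/20 = 60.0%, outside 45.2–58.6% ✗; longest run = 3 ✓; Tm = 64.9 + 41·(12 − 16.4)/20 = 55.9°C, outside 41.1–55.5°C ✗; length 20 ✓ — fails.

None of the candidates satisfy all criteria.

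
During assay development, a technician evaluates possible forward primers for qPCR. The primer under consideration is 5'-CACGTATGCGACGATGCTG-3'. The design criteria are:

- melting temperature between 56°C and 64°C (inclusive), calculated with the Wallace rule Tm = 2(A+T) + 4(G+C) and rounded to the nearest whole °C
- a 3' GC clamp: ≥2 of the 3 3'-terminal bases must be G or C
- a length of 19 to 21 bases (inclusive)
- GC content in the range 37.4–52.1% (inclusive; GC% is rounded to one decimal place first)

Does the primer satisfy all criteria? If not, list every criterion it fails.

Base counts: A=4, T=4, G=6, C=5 (length 19).
Tm: Tm = 2·8 + 4·11 = 60°C ✓
GC clamp: 3' end CTG has 2 G/C ✓
length: length 19 ✓
GC content: GC 11/19 = 57.9%, outside 37.4–52.1% ✗

Fails: GC content.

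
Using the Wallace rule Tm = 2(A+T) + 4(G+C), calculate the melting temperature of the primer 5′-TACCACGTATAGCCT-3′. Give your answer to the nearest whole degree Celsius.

44°C

Base counts: A=4, T=4, G=2, C=5 (length 15).
Tm = 2·(4+4) + 4·(2+5) = 2·8 + 4·7 = 16 + 28 = 44°C.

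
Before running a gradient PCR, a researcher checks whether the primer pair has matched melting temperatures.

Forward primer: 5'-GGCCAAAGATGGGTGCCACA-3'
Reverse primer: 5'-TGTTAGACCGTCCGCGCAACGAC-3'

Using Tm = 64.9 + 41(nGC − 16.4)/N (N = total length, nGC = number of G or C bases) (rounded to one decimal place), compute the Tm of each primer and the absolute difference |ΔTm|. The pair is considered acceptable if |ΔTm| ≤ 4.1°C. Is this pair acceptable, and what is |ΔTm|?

|ΔTm| = 4.7°C; the pair is not acceptable.

Forward: G+C = 12, N = 20 → Tm = 64.9 + 41·(12 − 16.4)/20 = 55.9°C.
Reverse: G+C = 14, N = 23 → Tm = 64.9 + 41·(14 − 16.4)/23 = 60.6°C.
|ΔTm| = |55.9 − 60.6| = 4.7°C, > 4.1°C.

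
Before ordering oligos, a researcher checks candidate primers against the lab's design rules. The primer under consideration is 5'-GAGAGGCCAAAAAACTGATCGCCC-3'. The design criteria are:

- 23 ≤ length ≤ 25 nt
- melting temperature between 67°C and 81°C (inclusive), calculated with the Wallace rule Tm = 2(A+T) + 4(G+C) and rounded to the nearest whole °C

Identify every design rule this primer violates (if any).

Base counts: A=9, T=2, G=6, C=7 (length 24).
length: length 24 ✓
Tm: Tm = 2·11 + 4·13 = 74°C ✓

Meets all criteria.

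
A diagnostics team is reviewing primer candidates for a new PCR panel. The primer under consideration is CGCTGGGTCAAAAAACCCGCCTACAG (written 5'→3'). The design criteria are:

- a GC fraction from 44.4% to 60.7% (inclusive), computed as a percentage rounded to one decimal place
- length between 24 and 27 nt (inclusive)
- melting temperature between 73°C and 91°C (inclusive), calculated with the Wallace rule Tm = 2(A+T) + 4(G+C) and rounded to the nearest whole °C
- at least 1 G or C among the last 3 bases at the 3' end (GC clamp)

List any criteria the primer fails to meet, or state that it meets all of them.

Base counts: A=8, T=3, G=6, C=9 (length 26).
GC content: GC 15/26 = 57.7% ✓
length: length 26 ✓
Tm: Tm = 2·11 + 4·15 = 82°C ✓
GC clamp: 3' end CAG has 2 G/C ✓

Meets all criteria.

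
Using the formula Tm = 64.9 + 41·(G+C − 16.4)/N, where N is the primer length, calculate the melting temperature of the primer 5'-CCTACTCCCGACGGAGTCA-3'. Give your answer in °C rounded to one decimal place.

55.4°C

Base counts: A=4, T=3, G=4, C=8; G+C = 12, N = 19.
Tm = 64.9 + 41·(12 − 16.4)/19 = 64.9 + -180.40/19 = 55.4°C.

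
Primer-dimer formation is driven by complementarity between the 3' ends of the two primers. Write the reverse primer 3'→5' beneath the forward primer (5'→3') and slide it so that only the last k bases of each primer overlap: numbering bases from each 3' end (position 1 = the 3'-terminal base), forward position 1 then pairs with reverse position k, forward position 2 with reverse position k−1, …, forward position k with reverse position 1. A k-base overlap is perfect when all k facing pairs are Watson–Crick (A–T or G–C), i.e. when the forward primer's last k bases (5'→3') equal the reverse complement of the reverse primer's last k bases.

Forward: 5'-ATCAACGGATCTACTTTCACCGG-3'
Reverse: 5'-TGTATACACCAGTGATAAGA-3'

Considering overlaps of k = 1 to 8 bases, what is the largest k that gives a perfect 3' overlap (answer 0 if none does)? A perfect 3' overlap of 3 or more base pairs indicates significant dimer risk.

Longest perfect overlap: 0 complementary base pairs; below the dimer-risk threshold (threshold 3).

Last 8 bases (5'→3') — forward …TTCACCGG, reverse …TGATAAGA.
Reverse complement of the reverse primer's last 8 bases: TCTTATCA; its first k bases are the reverse complement of the reverse primer's last k bases, so a perfect k-base overlap needs the forward primer's last k bases to equal them.
Comparing (forward last k vs required): k=1: G vs T ✗; k=2: GG vs TC ✗; k=3: CGG vs TCT ✗; k=4: CCGG vs TCTT ✗; k=5: ACCGG vs TCTTA ✗; k=6: CACCGG vs TCTTAT ✗; k=7: TCACCGG vs TCTTATC ✗; k=8: TTCACCGG vs TCTTATCA ✗.
No overlap length from 1 to 8 is perfect, so the longest perfect 3' overlap is 0.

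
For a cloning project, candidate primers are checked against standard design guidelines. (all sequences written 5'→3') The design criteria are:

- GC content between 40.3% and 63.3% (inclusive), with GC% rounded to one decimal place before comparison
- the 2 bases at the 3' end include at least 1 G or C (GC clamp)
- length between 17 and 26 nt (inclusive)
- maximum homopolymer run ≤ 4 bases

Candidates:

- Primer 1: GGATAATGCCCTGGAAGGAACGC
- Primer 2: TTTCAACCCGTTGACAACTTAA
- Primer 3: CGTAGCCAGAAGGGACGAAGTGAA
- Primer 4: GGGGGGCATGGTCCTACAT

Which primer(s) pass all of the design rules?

Primer 1 (23 nt, A=7 T=3 G=8 C=5): GC 13/23 = 56.5% ✓; 3' end GC has 2 G/C ✓; length 23 ✓; longest run = 3 ✓ — passes.
Primer 2 (22 nt, A=7 T=7 G=2 C=6): GC 8/22 = 36.4%, outside 40.3–63.3% ✗; 3' end AA has 0 G/C, need ≥1 ✗; length 22 ✓; longest run = 3 ✓ — fails.
Primer 3 (24 nt, A=9 T=2 G=9 C=4): GC 13/24 = 54.2% ✓; 3' end AA has 0 G/C, need ≥1 ✗; length 24 ✓; longest run = 3 ✓ — fails.
Primer 4 (19 nt, A=3 T=4 G=8 C=4): GC 12/19 = 63.2% ✓; 3' end AT has 0 G/C, need ≥1 ✗; length 19 ✓; longest run = 6, exceeds 4 ✗ — fails.

Primer 1 only.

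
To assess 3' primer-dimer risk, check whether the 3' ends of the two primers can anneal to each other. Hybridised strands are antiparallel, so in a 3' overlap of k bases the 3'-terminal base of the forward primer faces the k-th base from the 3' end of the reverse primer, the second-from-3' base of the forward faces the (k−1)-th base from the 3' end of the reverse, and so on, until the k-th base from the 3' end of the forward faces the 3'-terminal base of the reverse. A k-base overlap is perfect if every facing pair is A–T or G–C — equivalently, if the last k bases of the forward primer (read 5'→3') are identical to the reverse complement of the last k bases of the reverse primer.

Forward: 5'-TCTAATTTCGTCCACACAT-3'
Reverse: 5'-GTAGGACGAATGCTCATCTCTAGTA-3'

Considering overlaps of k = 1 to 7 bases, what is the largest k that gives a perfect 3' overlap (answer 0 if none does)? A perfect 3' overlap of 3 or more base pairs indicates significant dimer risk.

Longest perfect overlap: 1 complementary base pair; below the dimer-risk threshold (threshold 3).

Last 7 bases (5'→3') — forward …CACACAT, reverse …TCTAGTA.
Reverse complement of the reverse primer's last 7 bases: TACTAGA; its first k bases are the reverse complement of the reverse primer's last k bases, so a perfect k-base overlap needs the forward primer's last k bases to equal them.
Comparing (forward last k vs required): k=1: T vs T ✓; k=2: AT vs TA ✗; k=3: CAT vs TAC ✗; k=4: ACAT vs TACT ✗; k=5: CACAT vs TACTA ✗; k=6: ACACAT vs TACTAG ✗; k=7: CACACAT vs TACTAGA ✗.
Only k = 1 is perfect, so the longest perfect 3' overlap is 1.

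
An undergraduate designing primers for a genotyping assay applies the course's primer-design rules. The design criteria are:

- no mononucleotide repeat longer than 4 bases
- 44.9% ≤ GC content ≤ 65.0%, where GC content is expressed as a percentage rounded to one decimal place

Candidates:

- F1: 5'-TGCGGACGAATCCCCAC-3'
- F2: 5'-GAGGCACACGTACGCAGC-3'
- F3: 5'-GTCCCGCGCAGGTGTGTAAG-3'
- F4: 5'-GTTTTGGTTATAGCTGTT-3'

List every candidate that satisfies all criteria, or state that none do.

F1 (17 nt, A=4 T=2 G=4 C=7): longest run = 4 ✓; GC 11/17 = 64.7% ✓ — passes.
F2 (18 nt, A=5 T=1 G=6 C=6): longest run = 2 ✓; GC 12/18 = 66.7%, outside 44.9–65.0% ✗ — fails.
F3 (20 nt, A=3 T=4 G=8 C=5): longest run = 3 ✓; GC 13/20 = 65.0% ✓ — passes.
F4 (18 nt, A=2 T=10 G=5 C=1): longest run = 4 ✓; GC 6/18 = 33.3%, outside 44.9–65.0% ✗ — fails.

F1 and F3.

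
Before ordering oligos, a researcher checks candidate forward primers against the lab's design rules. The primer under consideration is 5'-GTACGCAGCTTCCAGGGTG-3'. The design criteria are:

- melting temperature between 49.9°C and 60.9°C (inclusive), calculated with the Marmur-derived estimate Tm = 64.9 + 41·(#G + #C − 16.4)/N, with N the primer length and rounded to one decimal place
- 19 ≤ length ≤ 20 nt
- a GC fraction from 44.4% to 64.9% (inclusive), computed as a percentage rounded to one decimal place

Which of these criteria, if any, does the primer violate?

Base counts: A=3, T=4, G=7, C=5 (length 19).
Tm: Tm = 64.9 + 41·(12 − 16.4)/19 = 55.4°C ✓
length: length 19 ✓
GC content: GC 12/19 = 63.2% ✓

Meets all criteria.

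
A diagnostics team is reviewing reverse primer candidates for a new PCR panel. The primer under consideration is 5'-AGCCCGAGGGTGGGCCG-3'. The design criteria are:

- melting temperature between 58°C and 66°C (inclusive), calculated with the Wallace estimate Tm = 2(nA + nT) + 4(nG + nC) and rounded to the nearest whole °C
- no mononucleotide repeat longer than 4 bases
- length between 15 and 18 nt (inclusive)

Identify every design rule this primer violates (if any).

Meets all criteria.

Base counts: A=2, T=1, G=9, C=5 (length 17).
Tm: Tm = 2·3 + 4·14 = 62°C ✓
homopolymer run: longest run = 3 ✓
length: length 17 ✓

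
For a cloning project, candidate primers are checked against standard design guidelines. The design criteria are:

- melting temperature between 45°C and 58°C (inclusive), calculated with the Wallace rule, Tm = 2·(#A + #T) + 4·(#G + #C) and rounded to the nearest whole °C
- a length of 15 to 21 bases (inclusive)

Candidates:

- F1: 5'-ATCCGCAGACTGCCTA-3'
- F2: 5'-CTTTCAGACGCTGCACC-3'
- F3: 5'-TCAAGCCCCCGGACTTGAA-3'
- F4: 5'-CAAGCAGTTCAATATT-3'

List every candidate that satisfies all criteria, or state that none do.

F1 (16 nt, A=4 T=3 G=3 C=6): Tm = 2·7 + 4·9 = 50°C ✓; length 16 ✓ — passes.
F2 (17 nt, A=3 T=4 G=3 C=7): Tm = 2·7 + 4·10 = 54°C ✓; length 17 ✓ — passes.
F3 (19 nt, A=5 T=3 G=4 C=7): Tm = 2·8 + 4·11 = 60°C, outside 45–58°C ✗; length 19 ✓ — fails.
F4 (16 nt, A=6 T=5 G=2 C=3): Tm = 2·11 + 4·5 = 42°C, outside 45–58°C ✗; length 16 ✓ — fails.

F1 and F2.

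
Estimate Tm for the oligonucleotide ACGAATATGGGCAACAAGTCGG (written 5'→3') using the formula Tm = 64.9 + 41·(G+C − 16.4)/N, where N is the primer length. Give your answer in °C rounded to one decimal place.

Base counts: A=8, T=3, G=7, C=4; G+C = 11, N = 22.
Tm = 64.9 + 41·(11 − 16.4)/22 = 64.9 + -221.40/22 = 54.8°C.

54.8°C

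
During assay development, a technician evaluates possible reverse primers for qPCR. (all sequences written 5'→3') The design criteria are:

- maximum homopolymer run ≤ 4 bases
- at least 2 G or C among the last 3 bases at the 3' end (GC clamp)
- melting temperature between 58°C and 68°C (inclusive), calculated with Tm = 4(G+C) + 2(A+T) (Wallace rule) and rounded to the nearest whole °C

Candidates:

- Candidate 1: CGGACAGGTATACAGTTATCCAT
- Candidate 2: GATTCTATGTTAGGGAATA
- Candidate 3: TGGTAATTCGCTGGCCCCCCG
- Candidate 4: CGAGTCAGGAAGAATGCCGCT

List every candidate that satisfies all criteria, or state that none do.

Candidate 4 only.

Candidate 1 (23 nt, A=7 T=6 G=5 C=5): longest run = 2 ✓; 3' end CAT has 1 G/C, need ≥2 ✗; Tm = 2·13 + 4·10 = 66°C ✓ — fails.
Candidate 2 (19 nt, A=6 T=7 G=5 C=1): longest run = 3 ✓; 3' end ATA has 0 G/C, need ≥2 ✗; Tm = 2·13 + 4·6 = 50°C, outside 58–68°C ✗ — fails.
Candidate 3 (21 nt, A=2 T=5 G=6 C=8): longest run = 6, exceeds 4 ✗; 3' end CCG has 3 G/C ✓; Tm = 2·7 + 4·14 = 70°C, outside 58–68°C ✗ — fails.
Candidate 4 (21 nt, A=6 T=3 G=7 C=5): longest run = 2 ✓; 3' end GCT has 2 G/C ✓; Tm = 2·9 + 4·12 = 66°C ✓ — passes.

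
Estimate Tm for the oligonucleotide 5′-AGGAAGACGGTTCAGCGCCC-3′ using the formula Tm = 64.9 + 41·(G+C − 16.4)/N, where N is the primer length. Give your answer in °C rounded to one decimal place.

Base counts: A=5, T=2, G=7, C=6; G+C = 13, N = 20.
Tm = 64.9 + 41·(13 − 16.4)/20 = 64.9 + -139.40/20 = 57.9°C.

57.9°C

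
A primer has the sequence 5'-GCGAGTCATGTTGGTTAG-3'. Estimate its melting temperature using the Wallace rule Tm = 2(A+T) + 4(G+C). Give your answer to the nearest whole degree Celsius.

54°C

Base counts: A=3, T=6, G=7, C=2 (length 18).
Tm = 2·(3+6) + 4·(7+2) = 2·9 + 4·9 = 18 + 36 = 54°C.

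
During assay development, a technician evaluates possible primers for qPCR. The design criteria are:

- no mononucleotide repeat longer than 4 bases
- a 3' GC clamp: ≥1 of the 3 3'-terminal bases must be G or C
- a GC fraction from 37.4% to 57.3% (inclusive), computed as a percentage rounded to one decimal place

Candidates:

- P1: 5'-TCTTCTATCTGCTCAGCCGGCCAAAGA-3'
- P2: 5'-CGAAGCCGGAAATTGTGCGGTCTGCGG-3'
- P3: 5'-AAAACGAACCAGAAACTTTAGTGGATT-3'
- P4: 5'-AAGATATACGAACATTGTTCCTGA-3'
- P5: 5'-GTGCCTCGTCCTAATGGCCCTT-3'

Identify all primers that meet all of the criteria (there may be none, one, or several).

P1 only.

P1 (27 nt, A=6 T=7 G=5 C=9): longest run = 3 ✓; 3' end AGA has 1 G/C ✓; GC 14/27 = 51.9% ✓ — passes.
P2 (27 nt, A=5 T=5 G=11 C=6): longest run = 3 ✓; 3' end CGG has 3 G/C ✓; GC 17/27 = 63.0%, outside 37.4–57.3% ✗ — fails.
P3 (27 nt, A=12 T=6 G=5 C=4): longest run = 4 ✓; 3' end ATT has 0 G/C, need ≥1 ✗; GC 9/27 = 33.3%, outside 37.4–57.3% ✗ — fails.
P4 (24 nt, A=9 T=7 G=4 C=4): longest run = 2 ✓; 3' end TGA has 1 G/C ✓; GC 8/24 = 33.3%, outside 37.4–57.3% ✗ — fails.
P5 (22 nt, A=2 T=7 G=5 C=8): longest run = 3 ✓; 3' end CTT has 1 G/C ✓; GC 13/22 = 59.1%, outside 37.4–57.3% ✗ — fails.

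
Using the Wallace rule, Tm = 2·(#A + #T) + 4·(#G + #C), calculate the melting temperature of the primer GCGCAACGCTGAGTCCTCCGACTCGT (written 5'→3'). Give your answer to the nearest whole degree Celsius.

Base counts: A=4, T=5, G=7, C=10 (length 26).
Tm = 2·(4+5) + 4·(7+10) = 2·9 + 4·17 = 18 + 68 = 86°C.

86°C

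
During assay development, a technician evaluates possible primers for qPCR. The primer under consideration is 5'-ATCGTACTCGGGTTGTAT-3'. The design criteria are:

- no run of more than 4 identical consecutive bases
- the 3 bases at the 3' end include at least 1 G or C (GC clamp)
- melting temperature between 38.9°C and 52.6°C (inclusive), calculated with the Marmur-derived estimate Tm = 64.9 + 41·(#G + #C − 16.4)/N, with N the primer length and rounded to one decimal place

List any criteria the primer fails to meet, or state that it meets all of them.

Fails: GC clamp.

Base counts: A=3, T=7, G=5, C=3 (length 18).
homopolymer run: longest run = 3 ✓
GC clamp: 3' end TAT has 0 G/C, need ≥1 ✗
Tm: Tm = 64.9 + 41·(8 − 16.4)/18 = 45.8°C ✓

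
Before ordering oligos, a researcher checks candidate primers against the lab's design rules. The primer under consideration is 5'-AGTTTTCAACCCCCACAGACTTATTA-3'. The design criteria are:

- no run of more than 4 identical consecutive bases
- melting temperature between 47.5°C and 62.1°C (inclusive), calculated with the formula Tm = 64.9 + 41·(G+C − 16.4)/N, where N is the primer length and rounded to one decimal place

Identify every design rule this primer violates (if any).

Fails: homopolymer run.

Base counts: A=8, T=8, G=2, C=8 (length 26).
homopolymer run: longest run = 5, exceeds 4 ✗
Tm: Tm = 64.9 + 41·(10 − 16.4)/26 = 54.8°C ✓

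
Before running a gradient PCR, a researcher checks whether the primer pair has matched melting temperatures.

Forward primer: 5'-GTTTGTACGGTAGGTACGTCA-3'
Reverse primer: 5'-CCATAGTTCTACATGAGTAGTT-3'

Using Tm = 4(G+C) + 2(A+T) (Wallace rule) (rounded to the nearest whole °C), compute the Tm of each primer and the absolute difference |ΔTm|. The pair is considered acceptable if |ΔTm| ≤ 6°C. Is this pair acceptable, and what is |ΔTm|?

|ΔTm| = 2°C; the pair is acceptable.

Forward: A=4 T=7 G=7 C=3 → Tm = 2·11 + 4·10 = 62°C.
Reverse: A=6 T=8 G=4 C=4 → Tm = 2·14 + 4·8 = 60°C.
|ΔTm| = |62 − 60| = 2°C, ≤ 6°C.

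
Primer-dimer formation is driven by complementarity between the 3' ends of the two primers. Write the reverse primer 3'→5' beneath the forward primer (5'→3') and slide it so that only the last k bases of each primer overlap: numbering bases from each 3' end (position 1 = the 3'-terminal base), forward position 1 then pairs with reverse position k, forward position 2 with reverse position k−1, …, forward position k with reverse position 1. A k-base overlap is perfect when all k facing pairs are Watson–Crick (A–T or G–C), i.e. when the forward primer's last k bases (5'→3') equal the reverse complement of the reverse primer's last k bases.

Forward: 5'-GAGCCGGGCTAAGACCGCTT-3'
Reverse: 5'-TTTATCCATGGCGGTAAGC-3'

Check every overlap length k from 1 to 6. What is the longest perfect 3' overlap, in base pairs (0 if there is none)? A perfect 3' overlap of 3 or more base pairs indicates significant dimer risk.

Longest perfect overlap: 4 complementary base pairs; significant dimer risk (threshold 3).

Last 6 bases (5'→3') — forward …CCGCTT, reverse …GTAAGC.
Reverse complement of the reverse primer's last 6 bases: GCTTAC; its first k bases are the reverse complement of the reverse primer's last k bases, so a perfect k-base overlap needs the forward primer's last k bases to equal them.
Comparing (forward last k vs required): k=1: T vs G ✗; k=2: TT vs GC ✗; k=3: CTT vs GCT ✗; k=4: GCTT vs GCTT ✓; k=5: CGCTT vs GCTTA ✗; k=6: CCGCTT vs GCTTAC ✗.
Only k = 4 is perfect, so the longest perfect 3' overlap is 4.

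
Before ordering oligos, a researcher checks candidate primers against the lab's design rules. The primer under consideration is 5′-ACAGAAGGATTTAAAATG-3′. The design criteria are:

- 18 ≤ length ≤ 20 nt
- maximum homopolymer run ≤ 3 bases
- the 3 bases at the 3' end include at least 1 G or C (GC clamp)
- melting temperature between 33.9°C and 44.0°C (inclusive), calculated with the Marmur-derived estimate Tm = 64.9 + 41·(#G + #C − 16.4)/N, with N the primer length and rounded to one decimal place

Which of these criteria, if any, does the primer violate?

Fails: homopolymer run.

Base counts: A=9, T=4, G=4, C=1 (length 18).
length: length 18 ✓
homopolymer run: longest run = 4, exceeds 3 ✗
GC clamp: 3' end ATG has 1 G/C ✓
Tm: Tm = 64.9 + 41·(5 − 16.4)/18 = 38.9°C ✓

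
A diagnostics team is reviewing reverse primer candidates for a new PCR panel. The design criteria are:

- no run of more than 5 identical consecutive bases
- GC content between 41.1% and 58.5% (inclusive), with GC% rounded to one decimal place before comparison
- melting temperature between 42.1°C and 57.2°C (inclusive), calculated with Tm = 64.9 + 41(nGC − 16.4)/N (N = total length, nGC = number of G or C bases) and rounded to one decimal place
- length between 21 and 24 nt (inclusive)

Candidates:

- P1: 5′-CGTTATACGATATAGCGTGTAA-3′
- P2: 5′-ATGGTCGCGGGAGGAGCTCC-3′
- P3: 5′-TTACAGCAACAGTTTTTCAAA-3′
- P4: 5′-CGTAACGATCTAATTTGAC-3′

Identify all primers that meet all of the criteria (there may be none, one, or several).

None of the candidates satisfy all criteria.

P1 (22 nt, A=7 T=7 G=5 C=3): longest run = 2 ✓; GC 8/22 = 36.4%, outside 41.1–58.5% ✗; Tm = 64.9 + 41·(8 − 16.4)/22 = 49.2°C ✓; length 22 ✓ — fails.
P2 (20 nt, A=3 T=3 G=9 C=5): longest run = 3 ✓; GC 14/20 = 70.0%, outside 41.1–58.5% ✗; Tm = 64.9 + 41·(14 − 16.4)/20 = 60.0°C, outside 42.1–57.2°C ✗; length 20, outside 21–24 ✗ — fails.
P3 (21 nt, A=8 T=7 G=2 C=4): longest run = 5 ✓; GC 6/21 = 28.6%, outside 41.1–58.5% ✗; Tm = 64.9 + 41·(6 − 16.4)/21 = 44.6°C ✓; length 21 ✓ — fails.
P4 (19 nt, A=6 T=6 G=3 C=4): longest run = 3 ✓; GC 7/19 = 36.8%, outside 41.1–58.5% ✗; Tm = 64.9 + 41·(7 − 16.4)/19 = 44.6°C ✓; length 19, outside 21–24 ✗ — fails.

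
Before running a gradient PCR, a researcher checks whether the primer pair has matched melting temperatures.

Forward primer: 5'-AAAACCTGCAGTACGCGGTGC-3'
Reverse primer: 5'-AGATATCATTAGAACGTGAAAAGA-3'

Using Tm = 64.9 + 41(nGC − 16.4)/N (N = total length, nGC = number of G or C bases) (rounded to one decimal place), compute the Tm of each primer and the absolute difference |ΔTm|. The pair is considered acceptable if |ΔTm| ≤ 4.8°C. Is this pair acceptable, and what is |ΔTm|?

|ΔTm| = 7.5°C; the pair is not acceptable.

Forward: G+C = 12, N = 21 → Tm = 64.9 + 41·(12 − 16.4)/21 = 56.3°C.
Reverse: G+C = 7, N = 24 → Tm = 64.9 + 41·(7 − 16.4)/24 = 48.8°C.
|ΔTm| = |56.3 − 48.8| = 7.5°C, > 4.8°C.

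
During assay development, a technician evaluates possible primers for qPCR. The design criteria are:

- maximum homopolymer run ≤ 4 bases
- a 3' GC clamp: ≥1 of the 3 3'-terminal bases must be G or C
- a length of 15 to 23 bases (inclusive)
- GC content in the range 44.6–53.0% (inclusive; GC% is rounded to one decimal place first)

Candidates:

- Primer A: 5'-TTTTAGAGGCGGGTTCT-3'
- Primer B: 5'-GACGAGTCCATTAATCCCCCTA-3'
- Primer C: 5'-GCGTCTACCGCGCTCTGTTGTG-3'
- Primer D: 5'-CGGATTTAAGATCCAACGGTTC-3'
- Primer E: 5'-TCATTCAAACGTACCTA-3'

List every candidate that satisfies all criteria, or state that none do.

Primer A and Primer D.

Primer A (17 nt, A=2 T=7 G=6 C=2): longest run = 4 ✓; 3' end TCT has 1 G/C ✓; length 17 ✓; GC 8/17 = 47.1% ✓ — passes.
Primer B (22 nt, A=6 T=5 G=3 C=8): longest run = 5, exceeds 4 ✗; 3' end CTA has 1 G/C ✓; length 22 ✓; GC 11/22 = 50.0% ✓ — fails.
Primer C (22 nt, A=1 T=7 G=7 C=7): longest run = 2 ✓; 3' end GTG has 2 G/C ✓; length 22 ✓; GC 14/22 = 63.6%, outside 44.6–53.0% ✗ — fails.
Primer D (22 nt, A=6 T=6 G=5 C=5): longest run = 3 ✓; 3' end TTC has 1 G/C ✓; length 22 ✓; GC 10/22 = 45.5% ✓ — passes.
Primer E (17 nt, A=6 T=5 G=1 C=5): longest run = 3 ✓; 3' end CTA has 1 G/C ✓; length 17 ✓; GC 6/17 = 35.3%, outside 44.6–53.0% ✗ — fails.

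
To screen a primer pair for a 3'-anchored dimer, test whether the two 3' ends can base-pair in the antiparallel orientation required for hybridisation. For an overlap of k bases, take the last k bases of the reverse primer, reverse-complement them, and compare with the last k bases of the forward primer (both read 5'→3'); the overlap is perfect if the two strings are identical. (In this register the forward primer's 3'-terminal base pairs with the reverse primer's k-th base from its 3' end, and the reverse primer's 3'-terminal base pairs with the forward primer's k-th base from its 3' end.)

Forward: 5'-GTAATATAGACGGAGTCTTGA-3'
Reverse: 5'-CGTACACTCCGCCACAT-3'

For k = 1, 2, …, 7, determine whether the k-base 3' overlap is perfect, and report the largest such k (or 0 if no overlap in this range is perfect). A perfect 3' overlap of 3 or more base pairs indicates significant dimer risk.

Longest perfect overlap: 1 complementary base pair; below the dimer-risk threshold (threshold 3).

Last 7 bases (5'→3') — forward …GTCTTGA, reverse …GCCACAT.
Reverse complement of the reverse primer's last 7 bases: ATGTGGC; its first k bases are the reverse complement of the reverse primer's last k bases, so a perfect k-base overlap needs the forward primer's last k bases to equal them.
Comparing (forward last k vs required): k=1: A vs A ✓; k=2: GA vs AT ✗; k=3: TGA vs ATG ✗; k=4: TTGA vs ATGT ✗; k=5: CTTGA vs ATGTG ✗; k=6: TCTTGA vs ATGTGG ✗; k=7: GTCTTGA vs ATGTGGC ✗.
Only k = 1 is perfect, so the longest perfect 3' overlap is 1.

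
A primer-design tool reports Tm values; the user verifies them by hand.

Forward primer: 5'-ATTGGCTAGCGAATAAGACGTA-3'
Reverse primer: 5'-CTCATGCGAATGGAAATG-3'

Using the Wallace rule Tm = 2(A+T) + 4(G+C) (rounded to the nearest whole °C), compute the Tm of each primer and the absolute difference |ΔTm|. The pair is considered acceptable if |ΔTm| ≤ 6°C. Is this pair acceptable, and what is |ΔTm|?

|ΔTm| = 10°C; the pair is not acceptable.

Forward: A=8 T=5 G=6 C=3 → Tm = 2·13 + 4·9 = 62°C.
Reverse: A=6 T=4 G=5 C=3 → Tm = 2·10 + 4·8 = 52°C.
|ΔTm| = |62 − 52| = 10°C, > 6°C.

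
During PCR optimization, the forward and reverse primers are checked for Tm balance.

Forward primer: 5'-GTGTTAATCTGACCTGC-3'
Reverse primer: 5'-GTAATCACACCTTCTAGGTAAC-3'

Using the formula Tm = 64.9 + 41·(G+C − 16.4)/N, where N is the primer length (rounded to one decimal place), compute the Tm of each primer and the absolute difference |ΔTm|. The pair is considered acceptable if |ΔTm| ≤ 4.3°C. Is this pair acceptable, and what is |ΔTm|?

|ΔTm| = 6.5°C; the pair is not acceptable.

Forward: G+C = 8, N = 17 → Tm = 64.9 + 41·(8 − 16.4)/17 = 44.6°C.
Reverse: G+C = 9, N = 22 → Tm = 64.9 + 41·(9 − 16.4)/22 = 51.1°C.
|ΔTm| = |44.6 − 51.1| = 6.5°C, > 4.3°C.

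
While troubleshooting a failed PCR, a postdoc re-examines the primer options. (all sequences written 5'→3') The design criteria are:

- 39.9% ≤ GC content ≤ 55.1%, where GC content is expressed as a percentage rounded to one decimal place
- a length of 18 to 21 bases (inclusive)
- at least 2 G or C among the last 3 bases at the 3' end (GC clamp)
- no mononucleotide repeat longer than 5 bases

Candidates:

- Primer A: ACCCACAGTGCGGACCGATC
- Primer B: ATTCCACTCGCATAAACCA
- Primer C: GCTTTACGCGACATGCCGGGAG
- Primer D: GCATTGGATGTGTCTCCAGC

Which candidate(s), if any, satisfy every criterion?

Primer B and Primer D.

Primer A (20 nt, A=5 T=2 G=5 C=8): GC 13/20 = 65.0%, outside 39.9–55.1% ✗; length 20 ✓; 3' end ATC has 1 G/C, need ≥2 ✗; longest run = 3 ✓ — fails.
Primer B (19 nt, A=7 T=4 G=1 C=7): GC 8/19 = 42.1% ✓; length 19 ✓; 3' end CCA has 2 G/C ✓; longest run = 3 ✓ — passes.
Primer C (22 nt, A=4 T=4 G=8 C=6): GC 14/22 = 63.6%, outside 39.9–55.1% ✗; length 22, outside 18–21 ✗; 3' end GAG has 2 G/C ✓; longest run = 3 ✓ — fails.
Primer D (20 nt, A=3 T=6 G=6 C=5): GC 11/20 = 55.0% ✓; length 20 ✓; 3' end AGC has 2 G/C ✓; longest run = 2 ✓ — passes.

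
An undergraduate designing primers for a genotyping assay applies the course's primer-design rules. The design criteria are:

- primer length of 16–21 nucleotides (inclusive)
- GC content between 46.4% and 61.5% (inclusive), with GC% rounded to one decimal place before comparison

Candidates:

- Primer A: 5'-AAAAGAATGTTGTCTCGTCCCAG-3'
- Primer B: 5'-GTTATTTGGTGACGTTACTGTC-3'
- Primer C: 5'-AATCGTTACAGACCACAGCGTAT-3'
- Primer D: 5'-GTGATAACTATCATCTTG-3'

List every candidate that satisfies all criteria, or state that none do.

Primer A (23 nt, A=7 T=6 G=5 C=5): length 23, outside 16–21 ✗; GC 10/23 = 43.5%, outside 46.4–61.5% ✗ — fails.
Primer B (22 nt, A=3 T=10 G=6 C=3): length 22, outside 16–21 ✗; GC 9/22 = 40.9%, outside 46.4–61.5% ✗ — fails.
Primer C (23 nt, A=8 T=5 G=4 C=6): length 23, outside 16–21 ✗; GC 10/23 = 43.5%, outside 46.4–61.5% ✗ — fails.
Primer D (18 nt, A=5 T=7 G=3 C=3): length 18 ✓; GC 6/18 = 33.3%, outside 46.4–61.5% ✗ — fails.

None of the candidates satisfy all criteria.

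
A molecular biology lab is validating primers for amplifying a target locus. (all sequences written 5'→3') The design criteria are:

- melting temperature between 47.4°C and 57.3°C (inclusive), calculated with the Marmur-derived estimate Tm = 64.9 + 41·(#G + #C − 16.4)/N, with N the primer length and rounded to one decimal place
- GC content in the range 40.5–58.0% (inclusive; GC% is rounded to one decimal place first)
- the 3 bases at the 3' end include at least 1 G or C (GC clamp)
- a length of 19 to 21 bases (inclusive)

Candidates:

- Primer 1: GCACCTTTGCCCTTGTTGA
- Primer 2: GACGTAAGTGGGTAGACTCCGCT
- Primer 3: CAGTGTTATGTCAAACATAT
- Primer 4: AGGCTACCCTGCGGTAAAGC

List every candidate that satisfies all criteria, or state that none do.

Primer 1 only.

Primer 1 (19 nt, A=2 T=7 G=4 C=6): Tm = 64.9 + 41·(10 − 16.4)/19 = 51.1°C ✓; GC 10/19 = 52.6% ✓; 3' end TGA has 1 G/C ✓; length 19 ✓ — passes.
Primer 2 (23 nt, A=5 T=5 G=8 C=5): Tm = 64.9 + 41·(13 − 16.4)/23 = 58.8°C, outside 47.4–57.3°C ✗; GC 13/23 = 56.5% ✓; 3' end GCT has 2 G/C ✓; length 23, outside 19–21 ✗ — fails.
Primer 3 (20 nt, A=7 T=7 G=3 C=3): Tm = 64.9 + 41·(6 − 16.4)/20 = 43.6°C, outside 47.4–57.3°C ✗; GC 6/20 = 30.0%, outside 40.5–58.0% ✗; 3' end TAT has 0 G/C, need ≥1 ✗; length 20 ✓ — fails.
Primer 4 (20 nt, A=5 T=3 G=6 C=6): Tm = 64.9 + 41·(12 − 16.4)/20 = 55.9°C ✓; GC 12/20 = 60.0%, outside 40.5–58.0% ✗; 3' end AGC has 2 G/C ✓; length 20 ✓ — fails.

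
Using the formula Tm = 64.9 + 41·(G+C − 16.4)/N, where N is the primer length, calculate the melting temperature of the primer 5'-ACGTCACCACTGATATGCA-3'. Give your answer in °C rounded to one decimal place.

Base counts: A=6, T=4, G=3, C=6; G+C = 9, N = 19.
Tm = 64.9 + 41·(9 − 16.4)/19 = 64.9 + -303.40/19 = 48.9°C.

48.9°C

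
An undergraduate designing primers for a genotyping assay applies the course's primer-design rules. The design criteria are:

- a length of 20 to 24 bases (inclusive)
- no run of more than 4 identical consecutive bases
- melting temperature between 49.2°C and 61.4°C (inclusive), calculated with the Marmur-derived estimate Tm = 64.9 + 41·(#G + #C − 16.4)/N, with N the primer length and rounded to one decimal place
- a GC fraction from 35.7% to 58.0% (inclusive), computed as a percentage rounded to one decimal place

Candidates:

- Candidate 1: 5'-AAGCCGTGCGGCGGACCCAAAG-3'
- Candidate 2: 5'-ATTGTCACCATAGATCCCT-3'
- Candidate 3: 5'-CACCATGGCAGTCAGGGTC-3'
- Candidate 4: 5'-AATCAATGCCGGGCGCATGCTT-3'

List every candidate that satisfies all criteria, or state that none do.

Candidate 1 (22 nt, A=6 T=1 G=8 C=7): length 22 ✓; longest run = 3 ✓; Tm = 64.9 + 41·(15 − 16.4)/22 = 62.3°C, outside 49.2–61.4°C ✗; GC 15/22 = 68.2%, outside 35.7–58.0% ✗ — fails.
Candidate 2 (19 nt, A=5 T=6 G=2 C=6): length 19, outside 20–24 ✗; longest run = 3 ✓; Tm = 64.9 + 41·(8 − 16.4)/19 = 46.8°C, outside 49.2–61.4°C ✗; GC 8/19 = 42.1% ✓ — fails.
Candidate 3 (19 nt, A=4 T=3 G=6 C=6): length 19, outside 20–24 ✗; longest run = 3 ✓; Tm = 64.9 + 41·(12 − 16.4)/19 = 55.4°C ✓; GC 12/19 = 63.2%, outside 35.7–58.0% ✗ — fails.
Candidate 4 (22 nt, A=5 T=5 G=6 C=6): length 22 ✓; longest run = 3 ✓; Tm = 64.9 + 41·(12 − 16.4)/22 = 56.7°C ✓; GC 12/22 = 54.5% ✓ — passes.

Candidate 4 only.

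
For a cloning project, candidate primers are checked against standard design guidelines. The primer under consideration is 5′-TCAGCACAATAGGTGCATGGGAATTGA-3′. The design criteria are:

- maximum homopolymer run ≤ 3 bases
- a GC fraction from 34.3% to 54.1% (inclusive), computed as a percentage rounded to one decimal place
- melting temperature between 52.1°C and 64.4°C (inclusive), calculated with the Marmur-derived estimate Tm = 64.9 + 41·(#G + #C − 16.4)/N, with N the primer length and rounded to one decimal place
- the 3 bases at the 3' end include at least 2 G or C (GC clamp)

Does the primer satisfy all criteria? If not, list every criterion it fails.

Fails: GC clamp.

Base counts: A=9, T=6, G=8, C=4 (length 27).
homopolymer run: longest run = 3 ✓
GC content: GC 12/27 = 44.4% ✓
Tm: Tm = 64.9 + 41·(12 − 16.4)/27 = 58.2°C ✓
GC clamp: 3' end TGA has 1 G/C, need ≥2 ✗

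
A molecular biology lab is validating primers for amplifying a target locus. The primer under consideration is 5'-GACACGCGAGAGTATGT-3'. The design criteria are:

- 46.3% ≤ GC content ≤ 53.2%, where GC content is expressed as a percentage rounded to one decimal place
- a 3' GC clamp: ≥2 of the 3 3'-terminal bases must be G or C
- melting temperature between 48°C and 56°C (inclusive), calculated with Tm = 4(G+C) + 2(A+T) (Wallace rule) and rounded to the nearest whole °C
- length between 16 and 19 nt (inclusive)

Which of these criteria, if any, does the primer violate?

Base counts: A=5, T=3, G=6, C=3 (length 17).
GC content: GC 9/17 = 52.9% ✓
GC clamp: 3' end TGT has 1 G/C, need ≥2 ✗
Tm: Tm = 2·8 + 4·9 = 52°C ✓
length: length 17 ✓

Fails: GC clamp.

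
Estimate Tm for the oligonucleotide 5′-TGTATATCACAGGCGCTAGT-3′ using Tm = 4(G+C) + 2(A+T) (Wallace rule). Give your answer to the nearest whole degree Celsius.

58°C

Base counts: A=5, T=6, G=5, C=4 (length 20).
Tm = 2·(5+6) + 4·(5+4) = 2·11 + 4·9 = 22 + 36 = 58°C.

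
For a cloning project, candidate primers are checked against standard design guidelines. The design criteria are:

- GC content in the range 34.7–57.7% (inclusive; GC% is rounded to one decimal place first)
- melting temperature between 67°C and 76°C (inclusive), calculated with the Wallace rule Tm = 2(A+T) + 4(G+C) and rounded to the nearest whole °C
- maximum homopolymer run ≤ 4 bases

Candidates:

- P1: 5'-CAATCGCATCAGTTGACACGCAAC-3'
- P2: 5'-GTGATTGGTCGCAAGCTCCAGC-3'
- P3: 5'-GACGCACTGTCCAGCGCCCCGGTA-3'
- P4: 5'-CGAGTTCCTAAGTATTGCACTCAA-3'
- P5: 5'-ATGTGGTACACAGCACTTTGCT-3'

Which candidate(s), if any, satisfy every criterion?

P1 (24 nt, A=8 T=4 G=4 C=8): GC 12/24 = 50.0% ✓; Tm = 2·12 + 4·12 = 72°C ✓; longest run = 2 ✓ — passes.
P2 (22 nt, A=4 T=5 G=7 C=6): GC 13/22 = 59.1%, outside 34.7–57.7% ✗; Tm = 2·9 + 4·13 = 70°C ✓; longest run = 2 ✓ — fails.
P3 (24 nt, A=4 T=3 G=7 C=10): GC 17/24 = 70.8%, outside 34.7–57.7% ✗; Tm = 2·7 + 4·17 = 82°C, outside 67–76°C ✗; longest run = 4 ✓ — fails.
P4 (24 nt, A=7 T=7 G=4 C=6): GC 10/24 = 41.7% ✓; Tm = 2·14 + 4·10 = 68°C ✓; longest run = 2 ✓ — passes.
P5 (22 nt, A=5 T=7 G=5 C=5): GC 10/22 = 45.5% ✓; Tm = 2·12 + 4·10 = 64°C, outside 67–76°C ✗; longest run = 3 ✓ — fails.

P1 and P4.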